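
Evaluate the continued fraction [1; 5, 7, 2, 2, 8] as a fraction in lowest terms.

Using pₖ = aₖpₖ₋₁ + pₖ₋₂ and qₖ = aₖqₖ₋₁ + qₖ₋₂:
  k=0: a=1, p=1, q=1
  k=1: a=5, p=6, q=5
  k=2: a=7, p=43, q=36
  k=3: a=2, p=92, q=77
  k=4: a=2, p=227, q=190
  k=5: a=8, p=1908, q=1597

1908/1597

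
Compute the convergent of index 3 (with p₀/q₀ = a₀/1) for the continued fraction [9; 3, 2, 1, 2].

93/10

Using pₖ = aₖpₖ₋₁ + pₖ₋₂, qₖ = aₖqₖ₋₁ + qₖ₋₂ (with p₋₁=1, p₋₂=0, q₋₁=0, q₋₂=1):
  k=0: a=9, p=9, q=1
  k=1: a=3, p=28, q=3
  k=2: a=2, p=65, q=7
  k=3: a=1, p=93, q=10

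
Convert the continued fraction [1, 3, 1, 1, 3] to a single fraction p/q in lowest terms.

32/25

Using pₖ = aₖpₖ₋₁ + pₖ₋₂ and qₖ = aₖqₖ₋₁ + qₖ₋₂:
  k=0: a=1, p=1, q=1
  k=1: a=3, p=4, q=3
  k=2: a=1, p=5, q=4
  k=3: a=1, p=9, q=7
  k=4: a=3, p=32, q=25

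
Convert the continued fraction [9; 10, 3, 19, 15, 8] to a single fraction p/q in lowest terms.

Fold from the inside: start with 8/1.
  15 + 1/8 = 121/8
  19 + 8/121 = 2307/121
  3 + 121/2307 = 7042/2307
  10 + 2307/7042 = 72727/7042
  9 + 7042/72727 = 661585/72727

661585/72727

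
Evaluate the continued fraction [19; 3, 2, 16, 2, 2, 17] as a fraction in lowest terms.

Fold from the inside: start with 17/1.
  2 + 1/17 = 35/17
  2 + 17/35 = 87/35
  16 + 35/87 = 1427/87
  2 + 87/1427 = 2941/1427
  3 + 1427/2941 = 10250/2941
  19 + 2941/10250 = 197691/10250

197691/10250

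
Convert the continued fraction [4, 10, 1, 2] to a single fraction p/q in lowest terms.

Fold from the inside: start with 2/1.
  1 + 1/2 = 3/2
  10 + 2/3 = 32/3
  4 + 3/32 = 131/32

131/32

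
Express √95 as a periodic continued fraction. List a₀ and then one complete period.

a₀ = ⌊√95⌋ = 9.
With m₀=0, d₀=1 and mₖ₊₁ = dₖaₖ − mₖ, dₖ₊₁ = (n − mₖ₊₁²)/dₖ, aₖ₊₁ = ⌊(a₀+mₖ₊₁)/dₖ₊₁⌋:
  k=1: m=9, d=14, a=1
  k=2: m=5, d=5, a=2
  k=3: m=5, d=14, a=1
  k=4: m=9, d=1, a=18
d=1 and a=2a₀=18 at k=4, so the next step gives (m, d) = (9, 14) again — its k=1 value — and the period has length 4.

[9; 1, 2, 1, 18]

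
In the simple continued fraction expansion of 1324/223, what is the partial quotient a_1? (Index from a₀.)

1

1324 = 5·223 + 209   →  a_0 = 5
223 = 1·209 + 14   →  a_1 = 1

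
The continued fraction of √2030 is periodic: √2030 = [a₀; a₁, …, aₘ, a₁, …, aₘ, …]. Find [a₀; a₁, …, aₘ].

a₀ = ⌊√2030⌋ = 45.
With m₀=0, d₀=1 and mₖ₊₁ = dₖaₖ − mₖ, dₖ₊₁ = (n − mₖ₊₁²)/dₖ, aₖ₊₁ = ⌊(a₀+mₖ₊₁)/dₖ₊₁⌋:
  k=1: m=45, d=5, a=18
  k=2: m=45, d=1, a=90
d=1 and a=2a₀=90 at k=2, so the next step gives (m, d) = (45, 5) again — its k=1 value — and the period has length 2.

[45; 18, 90]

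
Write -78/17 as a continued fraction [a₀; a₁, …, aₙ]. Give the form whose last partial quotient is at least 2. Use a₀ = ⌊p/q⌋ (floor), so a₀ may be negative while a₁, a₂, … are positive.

[-5; 2, 2, 3]

-78 = -5*17 + 7
17 = 2*7 + 3
7 = 2*3 + 1
3 = 3*1 + 0  (stop)
So -78/17 = [-5; 2, 2, 3].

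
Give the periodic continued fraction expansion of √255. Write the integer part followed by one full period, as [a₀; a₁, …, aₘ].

[15; 1, 30]

a₀ = ⌊√255⌋ = 15.
With m₀=0, d₀=1 and mₖ₊₁ = dₖaₖ − mₖ, dₖ₊₁ = (n − mₖ₊₁²)/dₖ, aₖ₊₁ = ⌊(a₀+mₖ₊₁)/dₖ₊₁⌋:
  k=1: m=15, d=30, a=1
  k=2: m=15, d=1, a=30
d=1 and a=2a₀=30 at k=2, so the next step gives (m, d) = (15, 30) again — its k=1 value — and the period has length 2.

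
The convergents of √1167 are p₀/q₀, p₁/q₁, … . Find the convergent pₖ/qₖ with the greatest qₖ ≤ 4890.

√1167 = [34; 6, 5, 11, 5, 6, 68, …] (period length 6).
Convergents:
  p_0/q_0 = 34/1
  p_1/q_1 = 205/6
  p_2/q_2 = 1059/31
  p_3/q_3 = 11854/347
  p_4/q_4 = 60329/1766
  p_5/q_5 = 373828/10943
q_4 = 1766 ≤ 4890 < 10943 = q_5, so the answer is 60329/1766.

60329/1766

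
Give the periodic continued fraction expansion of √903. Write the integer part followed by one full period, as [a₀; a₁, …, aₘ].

a₀ = ⌊√903⌋ = 30.

[30; 20, 60]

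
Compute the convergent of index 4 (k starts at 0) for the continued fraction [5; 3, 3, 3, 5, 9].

Using pₖ = aₖpₖ₋₁ + pₖ₋₂, qₖ = aₖqₖ₋₁ + qₖ₋₂ (with p₋₁=1, p₋₂=0, q₋₁=0, q₋₂=1):
  k=0: a=5, p=5, q=1
  k=1: a=3, p=16, q=3
  k=2: a=3, p=53, q=10
  k=3: a=3, p=175, q=33
  k=4: a=5, p=928, q=175

928/175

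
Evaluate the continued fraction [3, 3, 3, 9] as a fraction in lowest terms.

Fold from the inside: start with 9/1.
  3 + 1/9 = 28/9
  3 + 9/28 = 93/28
  3 + 28/93 = 307/93

307/93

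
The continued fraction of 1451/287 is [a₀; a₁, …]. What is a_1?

17

1451 = 5·287 + 16   →  a_0 = 5
287 = 17·16 + 15   →  a_1 = 17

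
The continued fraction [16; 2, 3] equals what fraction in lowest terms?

115/7

Using pₖ = aₖpₖ₋₁ + pₖ₋₂ and qₖ = aₖqₖ₋₁ + qₖ₋₂:
  k=0: a=16, p=16, q=1
  k=1: a=2, p=33, q=2
  k=2: a=3, p=115, q=7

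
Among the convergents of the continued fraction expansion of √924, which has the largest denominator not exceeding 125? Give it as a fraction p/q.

√924 = [30; 2, 1, 1, 14, 1, 1, 2, 60, …] (period length 8).
Convergents:
  p_0/q_0 = 30/1
  p_1/q_1 = 61/2
  p_2/q_2 = 91/3
  p_3/q_3 = 152/5
  p_4/q_4 = 2219/73
  p_5/q_5 = 2371/78
  p_6/q_6 = 4590/151
q_5 = 78 ≤ 125 < 151 = q_6, so the answer is 2371/78.

2371/78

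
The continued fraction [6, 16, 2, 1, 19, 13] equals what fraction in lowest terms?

76256/12581

Fold from the inside: start with 13/1.
  19 + 1/13 = 248/13
  1 + 13/248 = 261/248
  2 + 248/261 = 770/261
  16 + 261/770 = 12581/770
  6 + 770/12581 = 76256/12581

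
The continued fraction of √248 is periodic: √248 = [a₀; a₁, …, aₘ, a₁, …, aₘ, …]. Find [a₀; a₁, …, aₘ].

[15; 1, 2, 1, 30]

a₀ = ⌊√248⌋ = 15.
With m₀=0, d₀=1 and mₖ₊₁ = dₖaₖ − mₖ, dₖ₊₁ = (n − mₖ₊₁²)/dₖ, aₖ₊₁ = ⌊(a₀+mₖ₊₁)/dₖ₊₁⌋:
  k=1: m=15, d=23, a=1
  k=2: m=8, d=8, a=2
  k=3: m=8, d=23, a=1
  k=4: m=15, d=1, a=30
d=1 and a=2a₀=30 at k=4, so the next step gives (m, d) = (15, 23) again — its k=1 value — and the period has length 4.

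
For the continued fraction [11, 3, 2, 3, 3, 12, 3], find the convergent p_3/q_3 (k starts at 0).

271/24

Using pₖ = aₖpₖ₋₁ + pₖ₋₂, qₖ = aₖqₖ₋₁ + qₖ₋₂ (with p₋₁=1, p₋₂=0, q₋₁=0, q₋₂=1):
  k=0: a=11, p=11, q=1
  k=1: a=3, p=34, q=3
  k=2: a=2, p=79, q=7
  k=3: a=3, p=271, q=24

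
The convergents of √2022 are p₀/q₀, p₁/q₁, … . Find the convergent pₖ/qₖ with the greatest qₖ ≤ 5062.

121365/2699

√2022 = [44; 1, 28, 1, 88, …] (period length 4).
Convergents:
  p_0/q_0 = 44/1
  p_1/q_1 = 45/1
  p_2/q_2 = 1304/29
  p_3/q_3 = 1349/30
  p_4/q_4 = 120016/2669
  p_5/q_5 = 121365/2699
  p_6/q_6 = 3518236/78241
q_5 = 2699 ≤ 5062 < 78241 = q_6, so the answer is 121365/2699.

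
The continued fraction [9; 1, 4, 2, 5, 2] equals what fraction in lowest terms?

1286/131

Fold from the inside: start with 2/1.
  5 + 1/2 = 11/2
  2 + 2/11 = 24/11
  4 + 11/24 = 107/24
  1 + 24/107 = 131/107
  9 + 107/131 = 1286/131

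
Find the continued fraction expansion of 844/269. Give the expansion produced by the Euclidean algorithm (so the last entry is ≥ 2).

[3; 7, 3, 1, 2, 3]

844 = 3*269 + 37
269 = 7*37 + 10
37 = 3*10 + 7
10 = 1*7 + 3
7 = 2*3 + 1
3 = 3*1 + 0  (stop)
So 844/269 = [3; 7, 3, 1, 2, 3].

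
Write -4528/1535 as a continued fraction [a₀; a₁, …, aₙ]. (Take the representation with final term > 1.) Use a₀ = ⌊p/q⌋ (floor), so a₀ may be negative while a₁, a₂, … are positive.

[-3; 19, 1, 14, 2, 2]

-4528 = -3×1535 + 77
1535 = 19×77 + 72
77 = 1×72 + 5
72 = 14×5 + 2
5 = 2×2 + 1
2 = 2×1 + 0  (stop)
So -4528/1535 = [-3; 19, 1, 14, 2, 2].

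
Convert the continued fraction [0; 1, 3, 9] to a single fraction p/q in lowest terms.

28/37

Using pₖ = aₖpₖ₋₁ + pₖ₋₂ and qₖ = aₖqₖ₋₁ + qₖ₋₂:
  k=0: a=0, p=0, q=1
  k=1: a=1, p=1, q=1
  k=2: a=3, p=3, q=4
  k=3: a=9, p=28, q=37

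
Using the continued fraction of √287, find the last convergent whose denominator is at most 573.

√287 = [16; 1, 15, 1, 32, …] (period length 4).
Convergents:
  p_0/q_0 = 16/1
  p_1/q_1 = 17/1
  p_2/q_2 = 271/16
  p_3/q_3 = 288/17
  p_4/q_4 = 9487/560
  p_5/q_5 = 9775/577
q_4 = 560 ≤ 573 < 577 = q_5, so the answer is 9487/560.

9487/560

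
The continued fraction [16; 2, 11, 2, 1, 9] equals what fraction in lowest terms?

11321/687

Fold from the inside: start with 9/1.
  1 + 1/9 = 10/9
  2 + 9/10 = 29/10
  11 + 10/29 = 329/29
  2 + 29/329 = 687/329
  16 + 329/687 = 11321/687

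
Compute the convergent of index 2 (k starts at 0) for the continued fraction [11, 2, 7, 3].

Using pₖ = aₖpₖ₋₁ + pₖ₋₂, qₖ = aₖqₖ₋₁ + qₖ₋₂ (with p₋₁=1, p₋₂=0, q₋₁=0, q₋₂=1):
  k=0: a=11, p=11, q=1
  k=1: a=2, p=23, q=2
  k=2: a=7, p=172, q=15

172/15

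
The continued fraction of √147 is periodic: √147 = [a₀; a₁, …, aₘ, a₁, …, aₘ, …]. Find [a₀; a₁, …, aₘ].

[12; 8, 24]

a₀ = ⌊√147⌋ = 12.
With m₀=0, d₀=1 and mₖ₊₁ = dₖaₖ − mₖ, dₖ₊₁ = (n − mₖ₊₁²)/dₖ, aₖ₊₁ = ⌊(a₀+mₖ₊₁)/dₖ₊₁⌋:
  k=1: m=12, d=3, a=8
  k=2: m=12, d=1, a=24
d=1 and a=2a₀=24 at k=2, so the next step gives (m, d) = (12, 3) again — its k=1 value — and the period has length 2.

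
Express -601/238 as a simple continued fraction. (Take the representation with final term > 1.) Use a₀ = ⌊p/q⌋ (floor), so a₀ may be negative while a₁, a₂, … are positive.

-601 = -3*238 + 113
238 = 2*113 + 12
113 = 9*12 + 5
12 = 2*5 + 2
5 = 2*2 + 1
2 = 2*1 + 0  (stop)
So -601/238 = [-3; 2, 9, 2, 2, 2].

[-3; 2, 9, 2, 2, 2]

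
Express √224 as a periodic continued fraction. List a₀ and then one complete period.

[14; 1, 28]

a₀ = ⌊√224⌋ = 14.
With m₀=0, d₀=1 and mₖ₊₁ = dₖaₖ − mₖ, dₖ₊₁ = (n − mₖ₊₁²)/dₖ, aₖ₊₁ = ⌊(a₀+mₖ₊₁)/dₖ₊₁⌋:
  k=1: m=14, d=28, a=1
  k=2: m=14, d=1, a=28
d=1 and a=2a₀=28 at k=2, so the next step gives (m, d) = (14, 28) again — its k=1 value — and the period has length 2.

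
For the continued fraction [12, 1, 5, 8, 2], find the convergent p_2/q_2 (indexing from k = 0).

77/6

Using pₖ = aₖpₖ₋₁ + pₖ₋₂, qₖ = aₖqₖ₋₁ + qₖ₋₂ (with p₋₁=1, p₋₂=0, q₋₁=0, q₋₂=1):
  k=0: a=12, p=12, q=1
  k=1: a=1, p=13, q=1
  k=2: a=5, p=77, q=6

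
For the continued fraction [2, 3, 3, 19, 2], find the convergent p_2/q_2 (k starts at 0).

23/10

Using pₖ = aₖpₖ₋₁ + pₖ₋₂, qₖ = aₖqₖ₋₁ + qₖ₋₂ (with p₋₁=1, p₋₂=0, q₋₁=0, q₋₂=1):
  k=0: a=2, p=2, q=1
  k=1: a=3, p=7, q=3
  k=2: a=3, p=23, q=10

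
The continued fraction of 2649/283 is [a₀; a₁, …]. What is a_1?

2

2649 = 9·283 + 102   →  a_0 = 9
283 = 2·102 + 79   →  a_1 = 2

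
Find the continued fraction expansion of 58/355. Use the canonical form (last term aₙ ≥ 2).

[0; 6, 8, 3, 2]

58 = 0×355 + 58
355 = 6×58 + 7
58 = 8×7 + 2
7 = 3×2 + 1
2 = 2×1 + 0  (stop)
So 58/355 = [0; 6, 8, 3, 2].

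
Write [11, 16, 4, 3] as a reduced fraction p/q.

Fold from the inside: start with 3/1.
  4 + 1/3 = 13/3
  16 + 3/13 = 211/13
  11 + 13/211 = 2334/211

2334/211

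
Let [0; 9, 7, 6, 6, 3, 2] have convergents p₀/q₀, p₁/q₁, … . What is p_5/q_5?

Using pₖ = aₖpₖ₋₁ + pₖ₋₂, qₖ = aₖqₖ₋₁ + qₖ₋₂ (with p₋₁=1, p₋₂=0, q₋₁=0, q₋₂=1):
  k=0: a=0, p=0, q=1
  k=1: a=9, p=1, q=9
  k=2: a=7, p=7, q=64
  k=3: a=6, p=43, q=393
  k=4: a=6, p=265, q=2422
  k=5: a=3, p=838, q=7659

838/7659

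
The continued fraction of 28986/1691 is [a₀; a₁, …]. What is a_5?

28986 = 17·1691 + 239   →  a_0 = 17
1691 = 7·239 + 18   →  a_1 = 7
239 = 13·18 + 5   →  a_2 = 13
18 = 3·5 + 3   →  a_3 = 3
5 = 1·3 + 2   →  a_4 = 1
3 = 1·2 + 1   →  a_5 = 1

1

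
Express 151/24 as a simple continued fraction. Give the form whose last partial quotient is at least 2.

151 = 6·24 + 7
24 = 3·7 + 3
7 = 2·3 + 1
3 = 3·1 + 0  (stop)
So 151/24 = [6; 3, 2, 3].

[6; 3, 2, 3]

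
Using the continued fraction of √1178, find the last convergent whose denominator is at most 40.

961/28

√1178 = [34; 3, 9, 2, 9, 3, 68, …] (period length 6).
Convergents:
  p_0/q_0 = 34/1
  p_1/q_1 = 103/3
  p_2/q_2 = 961/28
  p_3/q_3 = 2025/59
q_2 = 28 ≤ 40 < 59 = q_3, so the answer is 961/28.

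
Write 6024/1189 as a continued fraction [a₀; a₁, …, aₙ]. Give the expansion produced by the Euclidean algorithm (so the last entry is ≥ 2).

6024 = 5*1189 + 79
1189 = 15*79 + 4
79 = 19*4 + 3
4 = 1*3 + 1
3 = 3*1 + 0  (stop)
So 6024/1189 = [5; 15, 19, 1, 3].

[5; 15, 19, 1, 3]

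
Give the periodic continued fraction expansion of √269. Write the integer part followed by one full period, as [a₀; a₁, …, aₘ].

[16; 2, 2, 32]

a₀ = ⌊√269⌋ = 16.
With m₀=0, d₀=1 and mₖ₊₁ = dₖaₖ − mₖ, dₖ₊₁ = (n − mₖ₊₁²)/dₖ, aₖ₊₁ = ⌊(a₀+mₖ₊₁)/dₖ₊₁⌋:
  k=1: m=16, d=13, a=2
  k=2: m=10, d=13, a=2
  k=3: m=16, d=1, a=32
d=1 and a=2a₀=32 at k=3, so the next step gives (m, d) = (16, 13) again — its k=1 value — and the period has length 3.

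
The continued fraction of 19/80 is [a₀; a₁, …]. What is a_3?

1

19 = 0·80 + 19   →  a_0 = 0
80 = 4·19 + 4   →  a_1 = 4
19 = 4·4 + 3   →  a_2 = 4
4 = 1·3 + 1   →  a_3 = 1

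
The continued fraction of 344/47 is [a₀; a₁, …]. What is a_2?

7

344 = 7·47 + 15   →  a_0 = 7
47 = 3·15 + 2   →  a_1 = 3
15 = 7·2 + 1   →  a_2 = 7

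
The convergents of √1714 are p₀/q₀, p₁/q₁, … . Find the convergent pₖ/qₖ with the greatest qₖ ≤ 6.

√1714 = [41; 2, 2, 82, …] (period length 3).
Convergents:
  p_0/q_0 = 41/1
  p_1/q_1 = 83/2
  p_2/q_2 = 207/5
  p_3/q_3 = 17057/412
q_2 = 5 ≤ 6 < 412 = q_3, so the answer is 207/5.

207/5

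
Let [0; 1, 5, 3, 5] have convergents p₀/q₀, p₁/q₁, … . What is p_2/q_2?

5/6

Using pₖ = aₖpₖ₋₁ + pₖ₋₂, qₖ = aₖqₖ₋₁ + qₖ₋₂ (with p₋₁=1, p₋₂=0, q₋₁=0, q₋₂=1):
  k=0: a=0, p=0, q=1
  k=1: a=1, p=1, q=1
  k=2: a=5, p=5, q=6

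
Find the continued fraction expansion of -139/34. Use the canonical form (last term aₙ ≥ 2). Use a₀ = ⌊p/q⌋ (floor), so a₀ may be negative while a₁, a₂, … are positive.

[-5; 1, 10, 3]

-139 = -5×34 + 31
34 = 1×31 + 3
31 = 10×3 + 1
3 = 3×1 + 0  (stop)
So -139/34 = [-5; 1, 10, 3].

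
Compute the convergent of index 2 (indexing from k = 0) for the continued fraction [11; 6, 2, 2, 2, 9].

Using pₖ = aₖpₖ₋₁ + pₖ₋₂, qₖ = aₖqₖ₋₁ + qₖ₋₂ (with p₋₁=1, p₋₂=0, q₋₁=0, q₋₂=1):
  k=0: a=11, p=11, q=1
  k=1: a=6, p=67, q=6
  k=2: a=2, p=145, q=13

145/13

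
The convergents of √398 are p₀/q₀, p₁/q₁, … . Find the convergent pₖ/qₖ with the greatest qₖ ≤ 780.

√398 = [19; 1, 18, 1, 38, …] (period length 4).
Convergents:
  p_0/q_0 = 19/1
  p_1/q_1 = 20/1
  p_2/q_2 = 379/19
  p_3/q_3 = 399/20
  p_4/q_4 = 15541/779
  p_5/q_5 = 15940/799
q_4 = 779 ≤ 780 < 799 = q_5, so the answer is 15541/779.

15541/779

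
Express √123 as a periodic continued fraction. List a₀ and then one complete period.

a₀ = ⌊√123⌋ = 11.
With m₀=0, d₀=1 and mₖ₊₁ = dₖaₖ − mₖ, dₖ₊₁ = (n − mₖ₊₁²)/dₖ, aₖ₊₁ = ⌊(a₀+mₖ₊₁)/dₖ₊₁⌋:
  k=1: m=11, d=2, a=11
  k=2: m=11, d=1, a=22
d=1 and a=2a₀=22 at k=2, so the next step gives (m, d) = (11, 2) again — its k=1 value — and the period has length 2.

[11; 11, 22]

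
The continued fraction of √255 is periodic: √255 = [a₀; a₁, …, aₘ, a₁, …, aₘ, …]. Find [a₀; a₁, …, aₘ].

[15; 1, 30]

a₀ = ⌊√255⌋ = 15.
With m₀=0, d₀=1 and mₖ₊₁ = dₖaₖ − mₖ, dₖ₊₁ = (n − mₖ₊₁²)/dₖ, aₖ₊₁ = ⌊(a₀+mₖ₊₁)/dₖ₊₁⌋:
  k=1: m=15, d=30, a=1
  k=2: m=15, d=1, a=30
d=1 and a=2a₀=30 at k=2, so the next step gives (m, d) = (15, 30) again — its k=1 value — and the period has length 2.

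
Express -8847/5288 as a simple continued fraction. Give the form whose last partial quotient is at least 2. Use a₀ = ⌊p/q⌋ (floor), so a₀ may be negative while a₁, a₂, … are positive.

[-2; 3, 17, 8, 2, 2, 2]

-8847 = -2·5288 + 1729
5288 = 3·1729 + 101
1729 = 17·101 + 12
101 = 8·12 + 5
12 = 2·5 + 2
5 = 2·2 + 1
2 = 2·1 + 0  (stop)
So -8847/5288 = [-2; 3, 17, 8, 2, 2, 2].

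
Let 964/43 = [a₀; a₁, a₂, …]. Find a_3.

964 = 22·43 + 18   →  a_0 = 22
43 = 2·18 + 7   →  a_1 = 2
18 = 2·7 + 4   →  a_2 = 2
7 = 1·4 + 3   →  a_3 = 1

1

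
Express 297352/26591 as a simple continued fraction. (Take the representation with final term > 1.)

297352 = 11·26591 + 4851
26591 = 5·4851 + 2336
4851 = 2·2336 + 179
2336 = 13·179 + 9
179 = 19·9 + 8
9 = 1·8 + 1
8 = 8·1 + 0  (stop)
So 297352/26591 = [11; 5, 2, 13, 19, 1, 8].

[11; 5, 2, 13, 19, 1, 8]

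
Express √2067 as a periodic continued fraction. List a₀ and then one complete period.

[45; 2, 6, 2, 90]

a₀ = ⌊√2067⌋ = 45.
With m₀=0, d₀=1 and mₖ₊₁ = dₖaₖ − mₖ, dₖ₊₁ = (n − mₖ₊₁²)/dₖ, aₖ₊₁ = ⌊(a₀+mₖ₊₁)/dₖ₊₁⌋:
  k=1: m=45, d=42, a=2
  k=2: m=39, d=13, a=6
  k=3: m=39, d=42, a=2
  k=4: m=45, d=1, a=90
d=1 and a=2a₀=90 at k=4, so the next step gives (m, d) = (45, 42) again — its k=1 value — and the period has length 4.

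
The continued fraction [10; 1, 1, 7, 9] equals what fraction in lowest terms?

1443/137

Using pₖ = aₖpₖ₋₁ + pₖ₋₂ and qₖ = aₖqₖ₋₁ + qₖ₋₂:
  k=0: a=10, p=10, q=1
  k=1: a=1, p=11, q=1
  k=2: a=1, p=21, q=2
  k=3: a=7, p=158, q=15
  k=4: a=9, p=1443, q=137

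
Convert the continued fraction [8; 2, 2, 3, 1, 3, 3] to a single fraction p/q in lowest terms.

Using pₖ = aₖpₖ₋₁ + pₖ₋₂ and qₖ = aₖqₖ₋₁ + qₖ₋₂:
  k=0: a=8, p=8, q=1
  k=1: a=2, p=17, q=2
  k=2: a=2, p=42, q=5
  k=3: a=3, p=143, q=17
  k=4: a=1, p=185, q=22
  k=5: a=3, p=698, q=83
  k=6: a=3, p=2279, q=271

2279/271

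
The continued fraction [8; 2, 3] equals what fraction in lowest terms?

59/7

Using pₖ = aₖpₖ₋₁ + pₖ₋₂ and qₖ = aₖqₖ₋₁ + qₖ₋₂:
  k=0: a=8, p=8, q=1
  k=1: a=2, p=17, q=2
  k=2: a=3, p=59, q=7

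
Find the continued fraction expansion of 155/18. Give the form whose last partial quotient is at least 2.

[8; 1, 1, 1, 1, 3]

155 = 8*18 + 11
18 = 1*11 + 7
11 = 1*7 + 4
7 = 1*4 + 3
4 = 1*3 + 1
3 = 3*1 + 0  (stop)
So 155/18 = [8; 1, 1, 1, 1, 3].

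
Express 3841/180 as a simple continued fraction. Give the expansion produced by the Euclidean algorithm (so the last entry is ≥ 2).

[21; 2, 1, 19, 3]

3841 = 21·180 + 61
180 = 2·61 + 58
61 = 1·58 + 3
58 = 19·3 + 1
3 = 3·1 + 0  (stop)
So 3841/180 = [21; 2, 1, 19, 3].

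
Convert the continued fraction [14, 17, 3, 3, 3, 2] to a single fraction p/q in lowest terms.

18486/1315

Fold from the inside: start with 2/1.
  3 + 1/2 = 7/2
  3 + 2/7 = 23/7
  3 + 7/23 = 76/23
  17 + 23/76 = 1315/76
  14 + 76/1315 = 18486/1315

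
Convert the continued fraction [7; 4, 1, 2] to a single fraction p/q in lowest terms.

101/14

Fold from the inside: start with 2/1.
  1 + 1/2 = 3/2
  4 + 2/3 = 14/3
  7 + 3/14 = 101/14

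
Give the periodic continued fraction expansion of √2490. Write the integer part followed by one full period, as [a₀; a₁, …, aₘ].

[49; 1, 8, 1, 98]

a₀ = ⌊√2490⌋ = 49.
With m₀=0, d₀=1 and mₖ₊₁ = dₖaₖ − mₖ, dₖ₊₁ = (n − mₖ₊₁²)/dₖ, aₖ₊₁ = ⌊(a₀+mₖ₊₁)/dₖ₊₁⌋:
  k=1: m=49, d=89, a=1
  k=2: m=40, d=10, a=8
  k=3: m=40, d=89, a=1
  k=4: m=49, d=1, a=98
d=1 and a=2a₀=98 at k=4, so the next step gives (m, d) = (49, 89) again — its k=1 value — and the period has length 4.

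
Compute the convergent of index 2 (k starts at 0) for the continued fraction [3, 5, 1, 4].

Using pₖ = aₖpₖ₋₁ + pₖ₋₂, qₖ = aₖqₖ₋₁ + qₖ₋₂ (with p₋₁=1, p₋₂=0, q₋₁=0, q₋₂=1):
  k=0: a=3, p=3, q=1
  k=1: a=5, p=16, q=5
  k=2: a=1, p=19, q=6

19/6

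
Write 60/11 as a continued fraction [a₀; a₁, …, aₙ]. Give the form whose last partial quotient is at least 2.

60 = 5×11 + 5
11 = 2×5 + 1
5 = 5×1 + 0  (stop)
So 60/11 = [5; 2, 5].

[5; 2, 5]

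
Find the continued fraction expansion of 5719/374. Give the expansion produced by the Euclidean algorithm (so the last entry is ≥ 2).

[15; 3, 2, 3, 7, 2]

5719 = 15*374 + 109
374 = 3*109 + 47
109 = 2*47 + 15
47 = 3*15 + 2
15 = 7*2 + 1
2 = 2*1 + 0  (stop)
So 5719/374 = [15; 3, 2, 3, 7, 2].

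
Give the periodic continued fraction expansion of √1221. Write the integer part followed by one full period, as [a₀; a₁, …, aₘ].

a₀ = ⌊√1221⌋ = 34.
With m₀=0, d₀=1 and mₖ₊₁ = dₖaₖ − mₖ, dₖ₊₁ = (n − mₖ₊₁²)/dₖ, aₖ₊₁ = ⌊(a₀+mₖ₊₁)/dₖ₊₁⌋:
  k=1: m=34, d=65, a=1
  k=2: m=31, d=4, a=16
  k=3: m=33, d=33, a=2
  k=4: m=33, d=4, a=16
  k=5: m=31, d=65, a=1
  k=6: m=34, d=1, a=68
d=1 and a=2a₀=68 at k=6, so the next step gives (m, d) = (34, 65) again — its k=1 value — and the period has length 6.

[34; 1, 16, 2, 16, 1, 68]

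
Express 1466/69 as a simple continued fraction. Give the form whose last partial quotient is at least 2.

1466 = 21·69 + 17
69 = 4·17 + 1
17 = 17·1 + 0  (stop)
So 1466/69 = [21; 4, 17].

[21; 4, 17]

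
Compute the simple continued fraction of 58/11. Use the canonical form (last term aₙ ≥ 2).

[5; 3, 1, 2]

58 = 5·11 + 3
11 = 3·3 + 2
3 = 1·2 + 1
2 = 2·1 + 0  (stop)
So 58/11 = [5; 3, 1, 2].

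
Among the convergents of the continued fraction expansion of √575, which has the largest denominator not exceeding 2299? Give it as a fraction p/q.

54073/2255

√575 = [23; 1, 46, …] (period length 2).
Convergents:
  p_0/q_0 = 23/1
  p_1/q_1 = 24/1
  p_2/q_2 = 1127/47
  p_3/q_3 = 1151/48
  p_4/q_4 = 54073/2255
  p_5/q_5 = 55224/2303
q_4 = 2255 ≤ 2299 < 2303 = q_5, so the answer is 54073/2255.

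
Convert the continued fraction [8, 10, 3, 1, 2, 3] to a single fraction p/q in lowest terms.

3077/380

Using pₖ = aₖpₖ₋₁ + pₖ₋₂ and qₖ = aₖqₖ₋₁ + qₖ₋₂:
  k=0: a=8, p=8, q=1
  k=1: a=10, p=81, q=10
  k=2: a=3, p=251, q=31
  k=3: a=1, p=332, q=41
  k=4: a=2, p=915, q=113
  k=5: a=3, p=3077, q=380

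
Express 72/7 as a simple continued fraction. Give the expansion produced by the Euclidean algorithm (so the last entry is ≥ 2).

[10; 3, 2]

72 = 10*7 + 2
7 = 3*2 + 1
2 = 2*1 + 0  (stop)
So 72/7 = [10; 3, 2].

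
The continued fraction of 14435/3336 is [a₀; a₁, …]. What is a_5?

14435 = 4·3336 + 1091   →  a_0 = 4
3336 = 3·1091 + 63   →  a_1 = 3
1091 = 17·63 + 20   →  a_2 = 17
63 = 3·20 + 3   →  a_3 = 3
20 = 6·3 + 2   →  a_4 = 6
3 = 1·2 + 1   →  a_5 = 1

1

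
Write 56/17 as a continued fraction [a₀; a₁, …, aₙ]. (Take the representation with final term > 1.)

56 = 3×17 + 5
17 = 3×5 + 2
5 = 2×2 + 1
2 = 2×1 + 0  (stop)
So 56/17 = [3; 3, 2, 2].

[3; 3, 2, 2]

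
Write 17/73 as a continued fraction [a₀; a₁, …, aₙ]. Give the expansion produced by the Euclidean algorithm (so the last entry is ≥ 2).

[0; 4, 3, 2, 2]

17 = 0*73 + 17
73 = 4*17 + 5
17 = 3*5 + 2
5 = 2*2 + 1
2 = 2*1 + 0  (stop)
So 17/73 = [0; 4, 3, 2, 2].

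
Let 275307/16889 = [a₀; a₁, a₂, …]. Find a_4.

275307 = 16·16889 + 5083   →  a_0 = 16
16889 = 3·5083 + 1640   →  a_1 = 3
5083 = 3·1640 + 163   →  a_2 = 3
1640 = 10·163 + 10   →  a_3 = 10
163 = 16·10 + 3   →  a_4 = 16

16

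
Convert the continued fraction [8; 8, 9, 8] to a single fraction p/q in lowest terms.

4809/592

Using pₖ = aₖpₖ₋₁ + pₖ₋₂ and qₖ = aₖqₖ₋₁ + qₖ₋₂:
  k=0: a=8, p=8, q=1
  k=1: a=8, p=65, q=8
  k=2: a=9, p=593, q=73
  k=3: a=8, p=4809, q=592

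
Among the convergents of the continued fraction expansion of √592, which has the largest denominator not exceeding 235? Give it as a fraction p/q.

3528/145

√592 = [24; 3, 48, …] (period length 2).
Convergents:
  p_0/q_0 = 24/1
  p_1/q_1 = 73/3
  p_2/q_2 = 3528/145
  p_3/q_3 = 10657/438
q_2 = 145 ≤ 235 < 438 = q_3, so the answer is 3528/145.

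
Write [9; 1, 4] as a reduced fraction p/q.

49/5

Using pₖ = aₖpₖ₋₁ + pₖ₋₂ and qₖ = aₖqₖ₋₁ + qₖ₋₂:
  k=0: a=9, p=9, q=1
  k=1: a=1, p=10, q=1
  k=2: a=4, p=49, q=5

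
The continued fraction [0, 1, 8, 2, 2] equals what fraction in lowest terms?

42/47

Using pₖ = aₖpₖ₋₁ + pₖ₋₂ and qₖ = aₖqₖ₋₁ + qₖ₋₂:
  k=0: a=0, p=0, q=1
  k=1: a=1, p=1, q=1
  k=2: a=8, p=8, q=9
  k=3: a=2, p=17, q=19
  k=4: a=2, p=42, q=47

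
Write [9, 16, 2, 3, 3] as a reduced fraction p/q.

3425/378

Fold from the inside: start with 3/1.
  3 + 1/3 = 10/3
  2 + 3/10 = 23/10
  16 + 10/23 = 378/23
  9 + 23/378 = 3425/378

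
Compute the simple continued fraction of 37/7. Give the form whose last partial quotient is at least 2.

[5; 3, 2]

37 = 5×7 + 2
7 = 3×2 + 1
2 = 2×1 + 0  (stop)
So 37/7 = [5; 3, 2].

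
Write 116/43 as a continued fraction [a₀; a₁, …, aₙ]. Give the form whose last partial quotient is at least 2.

116 = 2*43 + 30
43 = 1*30 + 13
30 = 2*13 + 4
13 = 3*4 + 1
4 = 4*1 + 0  (stop)
So 116/43 = [2; 1, 2, 3, 4].

[2; 1, 2, 3, 4]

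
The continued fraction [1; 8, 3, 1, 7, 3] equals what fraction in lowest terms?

Fold from the inside: start with 3/1.
  7 + 1/3 = 22/3
  1 + 3/22 = 25/22
  3 + 22/25 = 97/25
  8 + 25/97 = 801/97
  1 + 97/801 = 898/801

898/801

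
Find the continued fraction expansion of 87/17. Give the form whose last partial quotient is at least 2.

87 = 5·17 + 2
17 = 8·2 + 1
2 = 2·1 + 0  (stop)
So 87/17 = [5; 8, 2].

[5; 8, 2]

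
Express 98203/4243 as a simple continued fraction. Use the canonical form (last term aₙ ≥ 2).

98203 = 23×4243 + 614
4243 = 6×614 + 559
614 = 1×559 + 55
559 = 10×55 + 9
55 = 6×9 + 1
9 = 9×1 + 0  (stop)
So 98203/4243 = [23; 6, 1, 10, 6, 9].

[23; 6, 1, 10, 6, 9]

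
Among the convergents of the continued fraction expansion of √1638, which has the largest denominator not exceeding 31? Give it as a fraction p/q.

√1638 = [40; 2, 8, 2, 80, …] (period length 4).
Convergents:
  p_0/q_0 = 40/1
  p_1/q_1 = 81/2
  p_2/q_2 = 688/17
  p_3/q_3 = 1457/36
q_2 = 17 ≤ 31 < 36 = q_3, so the answer is 688/17.

688/17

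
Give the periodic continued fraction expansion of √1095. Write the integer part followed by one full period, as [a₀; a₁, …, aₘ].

a₀ = ⌊√1095⌋ = 33.
With m₀=0, d₀=1 and mₖ₊₁ = dₖaₖ − mₖ, dₖ₊₁ = (n − mₖ₊₁²)/dₖ, aₖ₊₁ = ⌊(a₀+mₖ₊₁)/dₖ₊₁⌋:
  k=1: m=33, d=6, a=11
  k=2: m=33, d=1, a=66
d=1 and a=2a₀=66 at k=2, so the next step gives (m, d) = (33, 6) again — its k=1 value — and the period has length 2.

[33; 11, 66]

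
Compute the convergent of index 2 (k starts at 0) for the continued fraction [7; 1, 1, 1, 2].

15/2

Using pₖ = aₖpₖ₋₁ + pₖ₋₂, qₖ = aₖqₖ₋₁ + qₖ₋₂ (with p₋₁=1, p₋₂=0, q₋₁=0, q₋₂=1):
  k=0: a=7, p=7, q=1
  k=1: a=1, p=8, q=1
  k=2: a=1, p=15, q=2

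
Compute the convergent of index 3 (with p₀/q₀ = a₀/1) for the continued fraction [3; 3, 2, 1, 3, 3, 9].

Using pₖ = aₖpₖ₋₁ + pₖ₋₂, qₖ = aₖqₖ₋₁ + qₖ₋₂ (with p₋₁=1, p₋₂=0, q₋₁=0, q₋₂=1):
  k=0: a=3, p=3, q=1
  k=1: a=3, p=10, q=3
  k=2: a=2, p=23, q=7
  k=3: a=1, p=33, q=10

33/10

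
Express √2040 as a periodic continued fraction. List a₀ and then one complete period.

[45; 6, 90]

a₀ = ⌊√2040⌋ = 45.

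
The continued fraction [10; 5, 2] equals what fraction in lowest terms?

112/11

Using pₖ = aₖpₖ₋₁ + pₖ₋₂ and qₖ = aₖqₖ₋₁ + qₖ₋₂:
  k=0: a=10, p=10, q=1
  k=1: a=5, p=51, q=5
  k=2: a=2, p=112, q=11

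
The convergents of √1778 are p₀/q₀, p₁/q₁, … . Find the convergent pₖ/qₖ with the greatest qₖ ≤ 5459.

128017/3036

√1778 = [42; 6, 84, …] (period length 2).
Convergents:
  p_0/q_0 = 42/1
  p_1/q_1 = 253/6
  p_2/q_2 = 21294/505
  p_3/q_3 = 128017/3036
  p_4/q_4 = 10774722/255529
q_3 = 3036 ≤ 5459 < 255529 = q_4, so the answer is 128017/3036.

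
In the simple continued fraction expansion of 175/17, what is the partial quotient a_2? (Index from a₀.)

2

175 = 10·17 + 5   →  a_0 = 10
17 = 3·5 + 2   →  a_1 = 3
5 = 2·2 + 1   →  a_2 = 2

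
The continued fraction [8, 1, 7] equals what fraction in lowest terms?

Fold from the inside: start with 7/1.
  1 + 1/7 = 8/7
  8 + 7/8 = 71/8

71/8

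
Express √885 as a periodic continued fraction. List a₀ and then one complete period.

a₀ = ⌊√885⌋ = 29.
With m₀=0, d₀=1 and mₖ₊₁ = dₖaₖ − mₖ, dₖ₊₁ = (n − mₖ₊₁²)/dₖ, aₖ₊₁ = ⌊(a₀+mₖ₊₁)/dₖ₊₁⌋:
  k=1: m=29, d=44, a=1
  k=2: m=15, d=15, a=2
  k=3: m=15, d=44, a=1
  k=4: m=29, d=1, a=58
d=1 and a=2a₀=58 at k=4, so the next step gives (m, d) = (29, 44) again — its k=1 value — and the period has length 4.

[29; 1, 2, 1, 58]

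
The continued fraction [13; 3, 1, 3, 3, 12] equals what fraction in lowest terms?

7999/603

Using pₖ = aₖpₖ₋₁ + pₖ₋₂ and qₖ = aₖqₖ₋₁ + qₖ₋₂:
  k=0: a=13, p=13, q=1
  k=1: a=3, p=40, q=3
  k=2: a=1, p=53, q=4
  k=3: a=3, p=199, q=15
  k=4: a=3, p=650, q=49
  k=5: a=12, p=7999, q=603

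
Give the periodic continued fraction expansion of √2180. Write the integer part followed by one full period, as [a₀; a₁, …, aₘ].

[46; 1, 2, 4, 2, 1, 92]

a₀ = ⌊√2180⌋ = 46.
With m₀=0, d₀=1 and mₖ₊₁ = dₖaₖ − mₖ, dₖ₊₁ = (n − mₖ₊₁²)/dₖ, aₖ₊₁ = ⌊(a₀+mₖ₊₁)/dₖ₊₁⌋:
  k=1: m=46, d=64, a=1
  k=2: m=18, d=29, a=2
  k=3: m=40, d=20, a=4
  k=4: m=40, d=29, a=2
  k=5: m=18, d=64, a=1
  k=6: m=46, d=1, a=92
d=1 and a=2a₀=92 at k=6, so the next step gives (m, d) = (46, 64) again — its k=1 value — and the period has length 6.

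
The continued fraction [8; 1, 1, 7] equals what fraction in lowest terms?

Fold from the inside: start with 7/1.
  1 + 1/7 = 8/7
  1 + 7/8 = 15/8
  8 + 8/15 = 128/15

128/15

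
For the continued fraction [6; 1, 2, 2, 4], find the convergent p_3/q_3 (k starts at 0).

Using pₖ = aₖpₖ₋₁ + pₖ₋₂, qₖ = aₖqₖ₋₁ + qₖ₋₂ (with p₋₁=1, p₋₂=0, q₋₁=0, q₋₂=1):
  k=0: a=6, p=6, q=1
  k=1: a=1, p=7, q=1
  k=2: a=2, p=20, q=3
  k=3: a=2, p=47, q=7

47/7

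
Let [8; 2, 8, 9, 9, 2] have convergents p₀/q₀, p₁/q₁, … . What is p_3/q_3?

1313/155

Using pₖ = aₖpₖ₋₁ + pₖ₋₂, qₖ = aₖqₖ₋₁ + qₖ₋₂ (with p₋₁=1, p₋₂=0, q₋₁=0, q₋₂=1):
  k=0: a=8, p=8, q=1
  k=1: a=2, p=17, q=2
  k=2: a=8, p=144, q=17
  k=3: a=9, p=1313, q=155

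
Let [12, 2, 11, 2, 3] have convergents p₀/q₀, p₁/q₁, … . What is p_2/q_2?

287/23

Using pₖ = aₖpₖ₋₁ + pₖ₋₂, qₖ = aₖqₖ₋₁ + qₖ₋₂ (with p₋₁=1, p₋₂=0, q₋₁=0, q₋₂=1):
  k=0: a=12, p=12, q=1
  k=1: a=2, p=25, q=2
  k=2: a=11, p=287, q=23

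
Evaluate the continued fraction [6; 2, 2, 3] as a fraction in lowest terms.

Fold from the inside: start with 3/1.
  2 + 1/3 = 7/3
  2 + 3/7 = 17/7
  6 + 7/17 = 109/17

109/17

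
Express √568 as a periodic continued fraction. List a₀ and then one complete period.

a₀ = ⌊√568⌋ = 23.
With m₀=0, d₀=1 and mₖ₊₁ = dₖaₖ − mₖ, dₖ₊₁ = (n − mₖ₊₁²)/dₖ, aₖ₊₁ = ⌊(a₀+mₖ₊₁)/dₖ₊₁⌋:
  k=1: m=23, d=39, a=1
  k=2: m=16, d=8, a=4
  k=3: m=16, d=39, a=1
  k=4: m=23, d=1, a=46
d=1 and a=2a₀=46 at k=4, so the next step gives (m, d) = (23, 39) again — its k=1 value — and the period has length 4.

[23; 1, 4, 1, 46]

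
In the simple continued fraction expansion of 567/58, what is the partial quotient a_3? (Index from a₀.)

2

567 = 9·58 + 45   →  a_0 = 9
58 = 1·45 + 13   →  a_1 = 1
45 = 3·13 + 6   →  a_2 = 3
13 = 2·6 + 1   →  a_3 = 2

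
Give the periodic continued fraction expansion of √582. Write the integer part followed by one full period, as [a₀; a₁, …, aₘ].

[24; 8, 48]

a₀ = ⌊√582⌋ = 24.
With m₀=0, d₀=1 and mₖ₊₁ = dₖaₖ − mₖ, dₖ₊₁ = (n − mₖ₊₁²)/dₖ, aₖ₊₁ = ⌊(a₀+mₖ₊₁)/dₖ₊₁⌋:
  k=1: m=24, d=6, a=8
  k=2: m=24, d=1, a=48
d=1 and a=2a₀=48 at k=2, so the next step gives (m, d) = (24, 6) again — its k=1 value — and the period has length 2.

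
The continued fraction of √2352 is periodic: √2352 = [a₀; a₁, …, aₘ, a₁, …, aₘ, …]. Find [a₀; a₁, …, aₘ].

a₀ = ⌊√2352⌋ = 48.
With m₀=0, d₀=1 and mₖ₊₁ = dₖaₖ − mₖ, dₖ₊₁ = (n − mₖ₊₁²)/dₖ, aₖ₊₁ = ⌊(a₀+mₖ₊₁)/dₖ₊₁⌋:
  k=1: m=48, d=48, a=2
  k=2: m=48, d=1, a=96
d=1 and a=2a₀=96 at k=2, so the next step gives (m, d) = (48, 48) again — its k=1 value — and the period has length 2.

[48; 2, 96]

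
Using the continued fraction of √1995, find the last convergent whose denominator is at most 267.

11881/266

√1995 = [44; 1, 1, 1, 88, …] (period length 4).
Convergents:
  p_0/q_0 = 44/1
  p_1/q_1 = 45/1
  p_2/q_2 = 89/2
  p_3/q_3 = 134/3
  p_4/q_4 = 11881/266
  p_5/q_5 = 12015/269
q_4 = 266 ≤ 267 < 269 = q_5, so the answer is 11881/266.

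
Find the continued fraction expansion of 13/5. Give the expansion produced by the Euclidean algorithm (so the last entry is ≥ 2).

13 = 2×5 + 3
5 = 1×3 + 2
3 = 1×2 + 1
2 = 2×1 + 0  (stop)
So 13/5 = [2; 1, 1, 2].

[2; 1, 1, 2]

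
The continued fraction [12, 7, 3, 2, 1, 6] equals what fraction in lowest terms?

5935/489

Fold from the inside: start with 6/1.
  1 + 1/6 = 7/6
  2 + 6/7 = 20/7
  3 + 7/20 = 67/20
  7 + 20/67 = 489/67
  12 + 67/489 = 5935/489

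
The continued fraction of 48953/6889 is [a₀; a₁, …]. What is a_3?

3

48953 = 7·6889 + 730   →  a_0 = 7
6889 = 9·730 + 319   →  a_1 = 9
730 = 2·319 + 92   →  a_2 = 2
319 = 3·92 + 43   →  a_3 = 3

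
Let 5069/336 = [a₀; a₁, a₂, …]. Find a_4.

2

5069 = 15·336 + 29   →  a_0 = 15
336 = 11·29 + 17   →  a_1 = 11
29 = 1·17 + 12   →  a_2 = 1
17 = 1·12 + 5   →  a_3 = 1
12 = 2·5 + 2   →  a_4 = 2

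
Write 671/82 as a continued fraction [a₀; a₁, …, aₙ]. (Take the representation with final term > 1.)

[8; 5, 2, 7]

671 = 8·82 + 15
82 = 5·15 + 7
15 = 2·7 + 1
7 = 7·1 + 0  (stop)
So 671/82 = [8; 5, 2, 7].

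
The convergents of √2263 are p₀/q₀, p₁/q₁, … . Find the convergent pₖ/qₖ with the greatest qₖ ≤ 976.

√2263 = [47; 1, 1, 3, 47, 3, 1, 1, 94, …] (period length 8).
Convergents:
  p_0/q_0 = 47/1
  p_1/q_1 = 48/1
  p_2/q_2 = 95/2
  p_3/q_3 = 333/7
  p_4/q_4 = 15746/331
  p_5/q_5 = 47571/1000
q_4 = 331 ≤ 976 < 1000 = q_5, so the answer is 15746/331.

15746/331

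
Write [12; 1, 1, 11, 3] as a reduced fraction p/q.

Fold from the inside: start with 3/1.
  11 + 1/3 = 34/3
  1 + 3/34 = 37/34
  1 + 34/37 = 71/37
  12 + 37/71 = 889/71

889/71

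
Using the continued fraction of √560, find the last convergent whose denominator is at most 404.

6697/283

√560 = [23; 1, 1, 1, 46, …] (period length 4).
Convergents:
  p_0/q_0 = 23/1
  p_1/q_1 = 24/1
  p_2/q_2 = 47/2
  p_3/q_3 = 71/3
  p_4/q_4 = 3313/140
  p_5/q_5 = 3384/143
  p_6/q_6 = 6697/283
  p_7/q_7 = 10081/426
q_6 = 283 ≤ 404 < 426 = q_7, so the answer is 6697/283.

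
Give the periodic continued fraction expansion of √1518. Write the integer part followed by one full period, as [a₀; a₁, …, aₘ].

a₀ = ⌊√1518⌋ = 38.
With m₀=0, d₀=1 and mₖ₊₁ = dₖaₖ − mₖ, dₖ₊₁ = (n − mₖ₊₁²)/dₖ, aₖ₊₁ = ⌊(a₀+mₖ₊₁)/dₖ₊₁⌋:
  k=1: m=38, d=74, a=1
  k=2: m=36, d=3, a=24
  k=3: m=36, d=74, a=1
  k=4: m=38, d=1, a=76
d=1 and a=2a₀=76 at k=4, so the next step gives (m, d) = (38, 74) again — its k=1 value — and the period has length 4.

[38; 1, 24, 1, 76]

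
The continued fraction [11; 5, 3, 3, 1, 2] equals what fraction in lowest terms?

2137/191

Fold from the inside: start with 2/1.
  1 + 1/2 = 3/2
  3 + 2/3 = 11/3
  3 + 3/11 = 36/11
  5 + 11/36 = 191/36
  11 + 36/191 = 2137/191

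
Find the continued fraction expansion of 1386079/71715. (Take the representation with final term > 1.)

1386079 = 19·71715 + 23494
71715 = 3·23494 + 1233
23494 = 19·1233 + 67
1233 = 18·67 + 27
67 = 2·27 + 13
27 = 2·13 + 1
13 = 13·1 + 0  (stop)
So 1386079/71715 = [19; 3, 19, 18, 2, 2, 13].

[19; 3, 19, 18, 2, 2, 13]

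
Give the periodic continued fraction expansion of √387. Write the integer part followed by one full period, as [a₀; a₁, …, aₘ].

a₀ = ⌊√387⌋ = 19.
With m₀=0, d₀=1 and mₖ₊₁ = dₖaₖ − mₖ, dₖ₊₁ = (n − mₖ₊₁²)/dₖ, aₖ₊₁ = ⌊(a₀+mₖ₊₁)/dₖ₊₁⌋:
  k=1: m=19, d=26, a=1
  k=2: m=7, d=13, a=2
  k=3: m=19, d=2, a=19
  k=4: m=19, d=13, a=2
  k=5: m=7, d=26, a=1
  k=6: m=19, d=1, a=38
d=1 and a=2a₀=38 at k=6, so the next step gives (m, d) = (19, 26) again — its k=1 value — and the period has length 6.

[19; 1, 2, 19, 2, 1, 38]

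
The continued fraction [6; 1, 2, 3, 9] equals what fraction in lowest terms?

Fold from the inside: start with 9/1.
  3 + 1/9 = 28/9
  2 + 9/28 = 65/28
  1 + 28/65 = 93/65
  6 + 65/93 = 623/93

623/93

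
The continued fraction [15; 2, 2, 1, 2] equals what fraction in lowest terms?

293/19

Fold from the inside: start with 2/1.
  1 + 1/2 = 3/2
  2 + 2/3 = 8/3
  2 + 3/8 = 19/8
  15 + 8/19 = 293/19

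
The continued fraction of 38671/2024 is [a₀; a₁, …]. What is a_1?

9

38671 = 19·2024 + 215   →  a_0 = 19
2024 = 9·215 + 89   →  a_1 = 9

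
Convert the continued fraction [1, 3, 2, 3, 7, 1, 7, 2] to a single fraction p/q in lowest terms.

4307/3335

Fold from the inside: start with 2/1.
  7 + 1/2 = 15/2
  1 + 2/15 = 17/15
  7 + 15/17 = 134/17
  3 + 17/134 = 419/134
  2 + 134/419 = 972/419
  3 + 419/972 = 3335/972
  1 + 972/3335 = 4307/3335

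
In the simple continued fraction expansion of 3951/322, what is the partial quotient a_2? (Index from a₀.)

3951 = 12·322 + 87   →  a_0 = 12
322 = 3·87 + 61   →  a_1 = 3
87 = 1·61 + 26   →  a_2 = 1

1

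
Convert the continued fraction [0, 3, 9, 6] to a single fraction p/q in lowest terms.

Using pₖ = aₖpₖ₋₁ + pₖ₋₂ and qₖ = aₖqₖ₋₁ + qₖ₋₂:
  k=0: a=0, p=0, q=1
  k=1: a=3, p=1, q=3
  k=2: a=9, p=9, q=28
  k=3: a=6, p=55, q=171

55/171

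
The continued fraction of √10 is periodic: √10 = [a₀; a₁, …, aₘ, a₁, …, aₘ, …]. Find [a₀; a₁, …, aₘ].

[3; 6]

a₀ = ⌊√10⌋ = 3.
With m₀=0, d₀=1 and mₖ₊₁ = dₖaₖ − mₖ, dₖ₊₁ = (n − mₖ₊₁²)/dₖ, aₖ₊₁ = ⌊(a₀+mₖ₊₁)/dₖ₊₁⌋:
  k=1: m=3, d=1, a=6
d=1 and a=2a₀=6 at k=1, so the next step gives (m, d) = (3, 1) again — its k=1 value — and the period has length 1.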